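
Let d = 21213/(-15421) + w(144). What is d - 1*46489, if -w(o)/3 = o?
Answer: -723589954/15421 ≈ -46922.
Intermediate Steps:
w(o) = -3*o
d = -6683085/15421 (d = 21213/(-15421) - 3*144 = 21213*(-1/15421) - 432 = -21213/15421 - 432 = -6683085/15421 ≈ -433.38)
d - 1*46489 = -6683085/15421 - 1*46489 = -6683085/15421 - 46489 = -723589954/15421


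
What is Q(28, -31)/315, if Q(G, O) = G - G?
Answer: 0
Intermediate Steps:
Q(G, O) = 0
Q(28, -31)/315 = 0/315 = 0*(1/315) = 0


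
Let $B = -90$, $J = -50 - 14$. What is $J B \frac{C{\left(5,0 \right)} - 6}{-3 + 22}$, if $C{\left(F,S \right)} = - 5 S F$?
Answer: $- \frac{34560}{19} \approx -1818.9$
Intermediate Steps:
$C{\left(F,S \right)} = - 5 F S$
$J = -64$ ($J = -50 - 14 = -64$)
$J B \frac{C{\left(5,0 \right)} - 6}{-3 + 22} = \left(-64\right) \left(-90\right) \frac{\left(-5\right) 5 \cdot 0 - 6}{-3 + 22} = 5760 \frac{0 - 6}{19} = 5760 \left(\left(-6\right) \frac{1}{19}\right) = 5760 \left(- \frac{6}{19}\right) = - \frac{34560}{19}$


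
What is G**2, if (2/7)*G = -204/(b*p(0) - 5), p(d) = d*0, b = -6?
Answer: 509796/25 ≈ 20392.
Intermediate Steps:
p(d) = 0
G = 714/5 (G = 7*(-204/(-6*0 - 5))/2 = 7*(-204/(0 - 5))/2 = 7*(-204/(-5))/2 = 7*(-204*(-1/5))/2 = (7/2)*(204/5) = 714/5 ≈ 142.80)
G**2 = (714/5)**2 = 509796/25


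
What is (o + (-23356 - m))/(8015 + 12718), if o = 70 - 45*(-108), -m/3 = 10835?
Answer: 4693/6911 ≈ 0.67906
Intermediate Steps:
m = -32505 (m = -3*10835 = -32505)
o = 4930 (o = 70 + 4860 = 4930)
(o + (-23356 - m))/(8015 + 12718) = (4930 + (-23356 - 1*(-32505)))/(8015 + 12718) = (4930 + (-23356 + 32505))/20733 = (4930 + 9149)*(1/20733) = 14079*(1/20733) = 4693/6911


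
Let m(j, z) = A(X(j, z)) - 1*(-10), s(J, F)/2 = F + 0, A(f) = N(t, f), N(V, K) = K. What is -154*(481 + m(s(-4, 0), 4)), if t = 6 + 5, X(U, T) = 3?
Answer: -76076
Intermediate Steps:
t = 11
A(f) = f
s(J, F) = 2*F (s(J, F) = 2*(F + 0) = 2*F)
m(j, z) = 13 (m(j, z) = 3 - 1*(-10) = 3 + 10 = 13)
-154*(481 + m(s(-4, 0), 4)) = -154*(481 + 13) = -154*494 = -76076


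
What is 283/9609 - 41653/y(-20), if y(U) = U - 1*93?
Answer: 400275656/1085817 ≈ 368.64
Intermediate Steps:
y(U) = -93 + U (y(U) = U - 93 = -93 + U)
283/9609 - 41653/y(-20) = 283/9609 - 41653/(-93 - 20) = 283*(1/9609) - 41653/(-113) = 283/9609 - 41653*(-1/113) = 283/9609 + 41653/113 = 400275656/1085817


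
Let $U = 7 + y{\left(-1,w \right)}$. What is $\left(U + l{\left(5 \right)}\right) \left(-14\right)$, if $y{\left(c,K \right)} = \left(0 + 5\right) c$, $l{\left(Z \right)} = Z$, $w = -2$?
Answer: $-98$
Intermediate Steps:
$y{\left(c,K \right)} = 5 c$
$U = 2$ ($U = 7 + 5 \left(-1\right) = 7 - 5 = 2$)
$\left(U + l{\left(5 \right)}\right) \left(-14\right) = \left(2 + 5\right) \left(-14\right) = 7 \left(-14\right) = -98$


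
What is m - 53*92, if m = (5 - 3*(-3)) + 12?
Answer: -4850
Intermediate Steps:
m = 26 (m = (5 + 9) + 12 = 14 + 12 = 26)
m - 53*92 = 26 - 53*92 = 26 - 4876 = -4850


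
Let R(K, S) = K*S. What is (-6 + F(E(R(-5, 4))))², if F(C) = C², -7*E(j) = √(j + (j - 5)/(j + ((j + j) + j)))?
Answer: 514089/12544 ≈ 40.983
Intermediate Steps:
E(j) = -√(j + (-5 + j)/(4*j))/7 (E(j) = -√(j + (j - 5)/(j + ((j + j) + j)))/7 = -√(j + (-5 + j)/(j + (2*j + j)))/7 = -√(j + (-5 + j)/(j + 3*j))/7 = -√(j + (-5 + j)/((4*j)))/7 = -√(j + (-5 + j)*(1/(4*j)))/7 = -√(j + (-5 + j)/(4*j))/7)
(-6 + F(E(R(-5, 4))))² = (-6 + (-√(1 - 5/((-5*4)) + 4*(-5*4))/14)²)² = (-6 + (-√(1 - 5/(-20) + 4*(-20))/14)²)² = (-6 + (-√(1 - 5*(-1/20) - 80)/14)²)² = (-6 + (-√(1 + ¼ - 80)/14)²)² = (-6 + (-3*I*√35/28)²)² = (-6 - 45/112)² = (-717/112)² = 514089/12544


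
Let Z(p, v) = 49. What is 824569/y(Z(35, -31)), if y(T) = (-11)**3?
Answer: -824569/1331 ≈ -619.51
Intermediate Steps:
y(T) = -1331
824569/y(Z(35, -31)) = 824569/(-1331) = 824569*(-1/1331) = -824569/1331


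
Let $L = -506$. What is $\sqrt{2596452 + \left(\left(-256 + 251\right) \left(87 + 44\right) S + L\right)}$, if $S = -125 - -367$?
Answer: $2 \sqrt{609359} \approx 1561.2$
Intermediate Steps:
$S = 242$ ($S = -125 + 367 = 242$)
$\sqrt{2596452 + \left(\left(-256 + 251\right) \left(87 + 44\right) S + L\right)} = \sqrt{2596452 + \left(\left(-256 + 251\right) \left(87 + 44\right) 242 - 506\right)} = \sqrt{2596452 + \left(\left(-5\right) 131 \cdot 242 - 506\right)} = \sqrt{2596452 - 159016} = \sqrt{2437436} = 2 \sqrt{609359}$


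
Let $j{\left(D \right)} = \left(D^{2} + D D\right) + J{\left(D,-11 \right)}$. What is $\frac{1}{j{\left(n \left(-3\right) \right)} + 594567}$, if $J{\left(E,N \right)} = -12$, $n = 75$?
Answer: $\frac{1}{695805} \approx 1.4372 \cdot 10^{-6}$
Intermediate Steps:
$j{\left(D \right)} = -12 + 2 D^{2}$ ($j{\left(D \right)} = \left(D^{2} + D D\right) - 12 = \left(D^{2} + D^{2}\right) - 12 = 2 D^{2} - 12 = -12 + 2 D^{2}$)
$\frac{1}{j{\left(n \left(-3\right) \right)} + 594567} = \frac{1}{\left(-12 + 2 \left(75 \left(-3\right)\right)^{2}\right) + 594567} = \frac{1}{\left(-12 + 2 \left(-225\right)^{2}\right) + 594567} = \frac{1}{\left(-12 + 2 \cdot 50625\right) + 594567} = \frac{1}{\left(-12 + 101250\right) + 594567} = \frac{1}{101238 + 594567} = \frac{1}{695805}$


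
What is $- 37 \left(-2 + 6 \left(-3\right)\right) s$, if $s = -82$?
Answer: $-60680$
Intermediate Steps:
$- 37 \left(-2 + 6 \left(-3\right)\right) s = - 37 \left(-2 + 6 \left(-3\right)\right) \left(-82\right) = - 37 \left(-2 - 18\right) \left(-82\right) = \left(-37\right) \left(-20\right) \left(-82\right) = 740 \left(-82\right) = -60680$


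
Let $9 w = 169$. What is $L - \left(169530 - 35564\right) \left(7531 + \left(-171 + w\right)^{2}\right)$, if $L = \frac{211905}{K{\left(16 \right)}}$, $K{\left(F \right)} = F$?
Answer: $- \frac{5330567140111}{1296} \approx -4.1131 \cdot 10^{9}$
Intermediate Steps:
$w = \frac{169}{9}$ ($w = \frac{1}{9} \cdot 169 = \frac{169}{9} \approx 18.778$)
$L = \frac{211905}{16} \approx 13244.0$
$L - \left(169530 - 35564\right) \left(7531 + \left(-171 + w\right)^{2}\right) = \frac{211905}{16} - \left(169530 - 35564\right) \left(7531 + \left(-171 + \frac{169}{9}\right)^{2}\right) = \frac{211905}{16} - 133966 \left(7531 + \left(- \frac{1370}{9}\right)^{2}\right) = \frac{211905}{16} - 133966 \left(7531 + \frac{1876900}{81}\right) = \frac{211905}{16} - 133966 \cdot \frac{2486911}{81} = \frac{211905}{16} - \frac{333161519026}{81} = - \frac{5330567140111}{1296}$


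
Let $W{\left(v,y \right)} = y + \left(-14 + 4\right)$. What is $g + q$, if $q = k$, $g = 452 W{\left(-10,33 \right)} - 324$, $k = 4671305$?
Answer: $4681377$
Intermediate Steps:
$W{\left(v,y \right)} = -10 + y$ ($W{\left(v,y \right)} = y - 10 = -10 + y$)
$g = 10072$ ($g = 452 \left(-10 + 33\right) - 324 = 452 \cdot 23 - 324 = 10396 - 324 = 10072$)
$q = 4671305$
$g + q = 10072 + 4671305 = 4681377$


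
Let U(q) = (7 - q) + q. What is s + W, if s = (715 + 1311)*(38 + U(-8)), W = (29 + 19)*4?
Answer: 91362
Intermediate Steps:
U(q) = 7
W = 192 (W = 48*4 = 192)
s = 91170 (s = (715 + 1311)*(38 + 7) = 2026*45 = 91170)
s + W = 91170 + 192 = 91362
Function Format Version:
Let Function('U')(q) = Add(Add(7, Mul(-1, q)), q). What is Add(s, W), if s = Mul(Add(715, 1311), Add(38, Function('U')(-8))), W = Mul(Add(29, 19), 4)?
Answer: 91362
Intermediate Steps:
Function('U')(q) = 7
W = 192 (W = Mul(48, 4) = 192)
s = 91170 (s = Mul(Add(715, 1311), Add(38, 7)) = Mul(2026, 45) = 91170)
Add(s, W) = Add(91170, 192) = 91362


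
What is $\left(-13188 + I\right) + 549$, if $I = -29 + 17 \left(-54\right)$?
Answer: $-13586$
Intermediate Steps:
$I = -947$ ($I = -29 - 918 = -947$)
$\left(-13188 + I\right) + 549 = \left(-13188 - 947\right) + 549 = -14135 + 549 = -13586$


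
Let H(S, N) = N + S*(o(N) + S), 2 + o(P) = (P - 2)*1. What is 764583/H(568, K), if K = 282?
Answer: 254861/160270 ≈ 1.5902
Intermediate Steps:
o(P) = -4 + P (o(P) = -2 + (P - 2)*1 = -2 + (-2 + P)*1 = -2 + (-2 + P) = -4 + P)
H(S, N) = N + S*(-4 + N + S) (H(S, N) = N + S*((-4 + N) + S) = N + S*(-4 + N + S))
764583/H(568, K) = 764583/(282 + 568² + 568*(-4 + 282)) = 764583/(282 + 322624 + 568*278) = 764583/(282 + 322624 + 157904) = 764583/480810 = 764583*(1/480810) = 254861/160270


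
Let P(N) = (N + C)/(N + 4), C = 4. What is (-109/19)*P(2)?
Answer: -109/19 ≈ -5.7368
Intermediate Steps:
P(N) = 1 (P(N) = (N + 4)/(N + 4) = (4 + N)/(4 + N) = 1)
(-109/19)*P(2) = -109/19*1 = -109/19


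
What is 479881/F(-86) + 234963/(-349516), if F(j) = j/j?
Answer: 167725852633/349516 ≈ 4.7988e+5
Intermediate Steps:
F(j) = 1
479881/F(-86) + 234963/(-349516) = 479881/1 + 234963/(-349516) = 479881*1 + 234963*(-1/349516) = 479881 - 234963/349516 = 167725852633/349516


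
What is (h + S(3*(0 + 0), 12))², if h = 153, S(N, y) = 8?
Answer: 25921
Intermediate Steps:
(h + S(3*(0 + 0), 12))² = (153 + 8)² = 161² = 25921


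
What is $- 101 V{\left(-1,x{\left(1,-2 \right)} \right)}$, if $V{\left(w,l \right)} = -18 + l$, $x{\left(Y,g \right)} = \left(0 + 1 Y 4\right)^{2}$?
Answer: $202$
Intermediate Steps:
$x{\left(Y,g \right)} = 16 Y^{2}$ ($x{\left(Y,g \right)} = \left(0 + Y 4\right)^{2} = \left(0 + 4 Y\right)^{2} = \left(4 Y\right)^{2} = 16 Y^{2}$)
$- 101 V{\left(-1,x{\left(1,-2 \right)} \right)} = - 101 \left(-18 + 16 \cdot 1^{2}\right) = - 101 \left(-18 + 16 \cdot 1\right) = - 101 \left(-18 + 16\right) = \left(-101\right) \left(-2\right) = 202$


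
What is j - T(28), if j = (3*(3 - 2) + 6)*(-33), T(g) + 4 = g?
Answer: -321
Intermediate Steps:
T(g) = -4 + g
j = -297 (j = (3*1 + 6)*(-33) = (3 + 6)*(-33) = 9*(-33) = -297)
j - T(28) = -297 - (-4 + 28) = -297 - 1*24 = -297 - 24 = -321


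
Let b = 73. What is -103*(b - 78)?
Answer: 515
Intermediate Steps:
-103*(b - 78) = -103*(73 - 78) = -103*(-5) = 515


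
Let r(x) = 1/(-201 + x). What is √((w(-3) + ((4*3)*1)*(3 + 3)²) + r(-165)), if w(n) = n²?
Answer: √59074230/366 ≈ 21.000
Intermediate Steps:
√((w(-3) + ((4*3)*1)*(3 + 3)²) + r(-165)) = √(((-3)² + ((4*3)*1)*(3 + 3)²) + 1/(-201 - 165)) = √((9 + (12*1)*6²) + 1/(-366)) = √((9 + 12*36) - 1/366) = √((9 + 432) - 1/366) = √(441 - 1/366) = √(161405/366) = √59074230/366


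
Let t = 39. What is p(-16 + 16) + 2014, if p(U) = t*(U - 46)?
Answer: 220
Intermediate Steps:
p(U) = -1794 + 39*U (p(U) = 39*(U - 46) = 39*(-46 + U) = -1794 + 39*U)
p(-16 + 16) + 2014 = (-1794 + 39*(-16 + 16)) + 2014 = (-1794 + 39*0) + 2014 = (-1794 + 0) + 2014 = -1794 + 2014 = 220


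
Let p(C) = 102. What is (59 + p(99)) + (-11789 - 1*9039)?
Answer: -20667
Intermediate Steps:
(59 + p(99)) + (-11789 - 1*9039) = (59 + 102) + (-11789 - 1*9039) = 161 + (-11789 - 9039) = 161 - 20828 = -20667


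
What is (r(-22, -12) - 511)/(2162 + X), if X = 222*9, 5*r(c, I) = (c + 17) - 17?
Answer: -2577/20800 ≈ -0.12389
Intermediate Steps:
r(c, I) = c/5 (r(c, I) = ((c + 17) - 17)/5 = ((17 + c) - 17)/5 = c/5)
X = 1998
(r(-22, -12) - 511)/(2162 + X) = ((⅕)*(-22) - 511)/(2162 + 1998) = (-22/5 - 511)/4160 = -2577/5*1/4160 = -2577/20800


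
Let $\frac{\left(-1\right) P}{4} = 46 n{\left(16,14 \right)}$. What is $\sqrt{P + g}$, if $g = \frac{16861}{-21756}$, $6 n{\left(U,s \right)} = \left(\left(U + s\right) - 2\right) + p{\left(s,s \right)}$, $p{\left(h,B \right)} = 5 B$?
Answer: $\frac{i \sqrt{7259499123}}{1554} \approx 54.828 i$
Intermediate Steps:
$n{\left(U,s \right)} = - \frac{1}{3} + s + \frac{U}{6}$ ($n{\left(U,s \right)} = \frac{\left(\left(U + s\right) - 2\right) + 5 s}{6} = \frac{\left(-2 + U + s\right) + 5 s}{6} = \frac{-2 + U + 6 s}{6} = - \frac{1}{3} + s + \frac{U}{6}$)
$g = - \frac{16861}{21756}$ ($g = 16861 \left(- \frac{1}{21756}\right) = - \frac{16861}{21756} \approx -0.775$)
$P = - \frac{9016}{3}$ ($P = - 4 \cdot 46 \left(- \frac{1}{3} + 14 + \frac{1}{6} \cdot 16\right) = - 4 \cdot 46 \left(- \frac{1}{3} + 14 + \frac{8}{3}\right) = - 4 \cdot 46 \cdot \frac{49}{3} = \left(-4\right) \frac{2254}{3} = - \frac{9016}{3} \approx -3005.3$)
$\sqrt{P + g} = \sqrt{- \frac{9016}{3} - \frac{16861}{21756}} = \sqrt{- \frac{65400893}{21756}} = \frac{i \sqrt{7259499123}}{1554}$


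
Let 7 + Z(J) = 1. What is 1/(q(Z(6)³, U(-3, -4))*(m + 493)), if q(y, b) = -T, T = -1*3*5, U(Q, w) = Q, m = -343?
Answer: 1/2250 ≈ 0.00044444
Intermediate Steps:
Z(J) = -6 (Z(J) = -7 + 1 = -6)
T = -15 (T = -3*5 = -15)
q(y, b) = 15 (q(y, b) = -1*(-15) = 15)
1/(q(Z(6)³, U(-3, -4))*(m + 493)) = 1/(15*(-343 + 493)) = 1/(15*150) = 1/2250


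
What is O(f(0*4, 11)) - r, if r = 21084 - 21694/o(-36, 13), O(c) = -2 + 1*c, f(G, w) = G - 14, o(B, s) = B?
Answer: -390647/18 ≈ -21703.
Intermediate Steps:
f(G, w) = -14 + G
O(c) = -2 + c
r = 390359/18 (r = 21084 - 21694/(-36) = 21084 - 21694*(-1/36) = 21084 + 10847/18 = 390359/18 ≈ 21687.)
O(f(0*4, 11)) - r = (-2 + (-14 + 0*4)) - 1*390359/18 = (-2 + (-14 + 0)) - 390359/18 = (-2 - 14) - 390359/18 = -16 - 390359/18 = -390647/18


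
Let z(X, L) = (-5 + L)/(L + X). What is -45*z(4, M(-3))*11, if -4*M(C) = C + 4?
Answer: 693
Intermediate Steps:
M(C) = -1 - C/4 (M(C) = -(C + 4)/4 = -(4 + C)/4 = -1 - C/4)
z(X, L) = (-5 + L)/(L + X)
-45*z(4, M(-3))*11 = -45*(-5 + (-1 - 1/4*(-3)))/((-1 - 1/4*(-3)) + 4)*11 = -45*(-5 + (-1 + 3/4))/((-1 + 3/4) + 4)*11 = -45*(-5 - 1/4)/(-1/4 + 4)*11 = -45*(-21)/(15/4*4)*11 = -12*(-21)/4*11 = -45*(-7/5)*11 = 63*11 = 693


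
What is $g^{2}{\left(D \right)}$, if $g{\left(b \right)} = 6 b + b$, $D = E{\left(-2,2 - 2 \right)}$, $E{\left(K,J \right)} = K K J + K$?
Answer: $196$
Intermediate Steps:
$E{\left(K,J \right)} = K + J K^{2}$ ($E{\left(K,J \right)} = K^{2} J + K = J K^{2} + K = K + J K^{2}$)
$D = -2$ ($D = - 2 \left(1 + \left(2 - 2\right) \left(-2\right)\right) = - 2 \left(1 + 0 \left(-2\right)\right) = - 2 \left(1 + 0\right) = \left(-2\right) 1 = -2$)
$g{\left(b \right)} = 7 b$
$g^{2}{\left(D \right)} = \left(7 \left(-2\right)\right)^{2} = \left(-14\right)^{2} = 196$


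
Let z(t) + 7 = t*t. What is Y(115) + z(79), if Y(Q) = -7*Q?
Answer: 5429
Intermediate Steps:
z(t) = -7 + t**2 (z(t) = -7 + t*t = -7 + t**2)
Y(115) + z(79) = -7*115 + (-7 + 79**2) = -805 + (-7 + 6241) = -805 + 6234 = 5429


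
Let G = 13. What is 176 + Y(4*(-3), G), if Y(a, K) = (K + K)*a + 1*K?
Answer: -123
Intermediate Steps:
Y(a, K) = K + 2*K*a (Y(a, K) = (2*K)*a + K = 2*K*a + K = K + 2*K*a)
176 + Y(4*(-3), G) = 176 + 13*(1 + 2*(4*(-3))) = 176 + 13*(1 + 2*(-12)) = 176 + 13*(1 - 24) = 176 + 13*(-23) = 176 - 299 = -123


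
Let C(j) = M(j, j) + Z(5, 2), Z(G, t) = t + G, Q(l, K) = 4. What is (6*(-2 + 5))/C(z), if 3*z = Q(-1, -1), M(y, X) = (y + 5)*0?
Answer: 18/7 ≈ 2.5714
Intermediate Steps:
M(y, X) = 0 (M(y, X) = (5 + y)*0 = 0)
z = 4/3 (z = (⅓)*4 = 4/3 ≈ 1.3333)
Z(G, t) = G + t
C(j) = 7 (C(j) = 0 + (5 + 2) = 0 + 7 = 7)
(6*(-2 + 5))/C(z) = (6*(-2 + 5))/7 = (6*3)/7 = (⅐)*18 = 18/7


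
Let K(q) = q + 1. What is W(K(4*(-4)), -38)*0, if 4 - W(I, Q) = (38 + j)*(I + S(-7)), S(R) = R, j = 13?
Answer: 0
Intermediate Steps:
K(q) = 1 + q
W(I, Q) = 361 - 51*I (W(I, Q) = 4 - (38 + 13)*(I - 7) = 4 - 51*(-7 + I) = 4 - (-357 + 51*I) = 4 + (357 - 51*I) = 361 - 51*I)
W(K(4*(-4)), -38)*0 = (361 - 51*(1 + 4*(-4)))*0 = (361 - 51*(1 - 16))*0 = (361 - 51*(-15))*0 = (361 + 765)*0 = 1126*0 = 0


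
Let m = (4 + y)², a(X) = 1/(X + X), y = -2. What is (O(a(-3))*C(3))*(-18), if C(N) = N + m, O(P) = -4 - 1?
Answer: 630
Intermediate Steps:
a(X) = 1/(2*X)
m = 4 (m = (4 - 2)² = 2² = 4)
O(P) = -5
C(N) = 4 + N (C(N) = N + 4 = 4 + N)
(O(a(-3))*C(3))*(-18) = -5*(4 + 3)*(-18) = -5*7*(-18) = -35*(-18) = 630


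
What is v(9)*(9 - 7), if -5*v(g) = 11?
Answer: -22/5 ≈ -4.4000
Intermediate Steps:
v(g) = -11/5 (v(g) = -⅕*11 = -11/5)
v(9)*(9 - 7) = -11*(9 - 7)/5 = -11/5*2 = -22/5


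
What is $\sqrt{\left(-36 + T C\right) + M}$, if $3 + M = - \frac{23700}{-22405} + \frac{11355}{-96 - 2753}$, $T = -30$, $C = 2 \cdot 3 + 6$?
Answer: $\frac{i \sqrt{65506265693685894}}{12766369} \approx 20.048 i$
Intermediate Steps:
$C = 12$ ($C = 6 + 6 = 12$)
$M = - \frac{75676602}{12766369}$ ($M = -3 + \left(- \frac{23700}{-22405} + \frac{11355}{-96 - 2753}\right) = -3 + \left(\left(-23700\right) \left(- \frac{1}{22405}\right) + \frac{11355}{-2849}\right) = -3 + \left(\frac{4740}{4481} + 11355 \left(- \frac{1}{2849}\right)\right) = -3 + \left(\frac{4740}{4481} - \frac{11355}{2849}\right) = -3 - \frac{37377495}{12766369} = - \frac{75676602}{12766369} \approx -5.9278$)
$\sqrt{\left(-36 + T C\right) + M} = \sqrt{\left(-36 - 360\right) - \frac{75676602}{12766369}} = \sqrt{-396 - \frac{75676602}{12766369}} = \sqrt{- \frac{5131158726}{12766369}} = \frac{i \sqrt{65506265693685894}}{12766369}$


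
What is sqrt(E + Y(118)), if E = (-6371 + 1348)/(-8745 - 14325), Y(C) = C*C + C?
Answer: sqrt(7473617926410)/23070 ≈ 118.50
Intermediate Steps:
Y(C) = C + C**2 (Y(C) = C**2 + C = C + C**2)
E = 5023/23070 (E = -5023/(-23070) = -5023*(-1/23070) = 5023/23070 ≈ 0.21773)
sqrt(E + Y(118)) = sqrt(5023/23070 + 118*(1 + 118)) = sqrt(5023/23070 + 118*119) = sqrt(5023/23070 + 14042) = sqrt(323953963/23070) = sqrt(7473617926410)/23070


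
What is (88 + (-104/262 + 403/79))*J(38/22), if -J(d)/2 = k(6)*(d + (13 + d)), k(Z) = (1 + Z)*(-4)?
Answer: 9724447992/113839 ≈ 85423.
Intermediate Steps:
k(Z) = -4 - 4*Z
J(d) = 728 + 112*d (J(d) = -2*(-4 - 4*6)*(d + (13 + d)) = -2*(-4 - 24)*(13 + 2*d) = -(-56)*(13 + 2*d) = -2*(-364 - 56*d) = 728 + 112*d)
(88 + (-104/262 + 403/79))*J(38/22) = (88 + (-104/262 + 403/79))*(728 + 112*(38/22)) = (88 + (-104*1/262 + 403*(1/79)))*(728 + 112*(38*(1/22))) = (88 + (-52/131 + 403/79))*(728 + 112*(19/11)) = (88 + 48685/10349)*(728 + 2128/11) = (959397/10349)*(10136/11) = 9724447992/113839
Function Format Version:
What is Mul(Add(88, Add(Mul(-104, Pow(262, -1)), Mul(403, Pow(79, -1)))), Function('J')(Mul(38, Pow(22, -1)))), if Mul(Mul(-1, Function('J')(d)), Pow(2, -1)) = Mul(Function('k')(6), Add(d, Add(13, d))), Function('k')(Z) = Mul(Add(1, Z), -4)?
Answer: Rational(9724447992, 113839) ≈ 85423.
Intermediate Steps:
Function('k')(Z) = Add(-4, Mul(-4, Z))
Function('J')(d) = Add(728, Mul(112, d)) (Function('J')(d) = Mul(-2, Mul(Add(-4, Mul(-4, 6)), Add(d, Add(13, d)))) = Mul(-2, Mul(Add(-4, -24), Add(13, Mul(2, d)))) = Mul(-2, Mul(-28, Add(13, Mul(2, d)))) = Mul(-2, Add(-364, Mul(-56, d))) = Add(728, Mul(112, d)))
Mul(Add(88, Add(Mul(-104, Pow(262, -1)), Mul(403, Pow(79, -1)))), Function('J')(Mul(38, Pow(22, -1)))) = Mul(Add(88, Add(Mul(-104, Pow(262, -1)), Mul(403, Pow(79, -1)))), Add(728, Mul(112, Mul(38, Pow(22, -1))))) = Mul(Add(88, Add(Mul(-104, Rational(1, 262)), Mul(403, Rational(1, 79)))), Add(728, Mul(112, Mul(38, Rational(1, 22))))) = Mul(Add(88, Add(Rational(-52, 131), Rational(403, 79))), Add(728, Mul(112, Rational(19, 11)))) = Mul(Add(88, Rational(48685, 10349)), Add(728, Rational(2128, 11))) = Mul(Rational(959397, 10349), Rational(10136, 11)) = Rational(9724447992, 113839)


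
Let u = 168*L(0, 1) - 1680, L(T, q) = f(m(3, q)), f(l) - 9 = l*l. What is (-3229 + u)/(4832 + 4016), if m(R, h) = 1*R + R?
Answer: 2651/8848 ≈ 0.29962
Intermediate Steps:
m(R, h) = 2*R (m(R, h) = R + R = 2*R)
f(l) = 9 + l² (f(l) = 9 + l*l = 9 + l²)
L(T, q) = 45 (L(T, q) = 9 + (2*3)² = 9 + 6² = 9 + 36 = 45)
u = 5880 (u = 168*45 - 1680 = 7560 - 1680 = 5880)
(-3229 + u)/(4832 + 4016) = (-3229 + 5880)/(4832 + 4016) = 2651/8848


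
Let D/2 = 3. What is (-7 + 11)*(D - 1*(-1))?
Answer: 28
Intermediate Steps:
D = 6 (D = 2*3 = 6)
(-7 + 11)*(D - 1*(-1)) = (-7 + 11)*(6 - 1*(-1)) = 4*(6 + 1) = 4*7 = 28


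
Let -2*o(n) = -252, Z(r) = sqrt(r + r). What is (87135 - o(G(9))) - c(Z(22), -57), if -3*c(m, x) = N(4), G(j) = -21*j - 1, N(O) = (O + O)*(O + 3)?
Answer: 261083/3 ≈ 87028.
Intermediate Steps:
Z(r) = sqrt(2)*sqrt(r) (Z(r) = sqrt(2*r) = sqrt(2)*sqrt(r))
N(O) = 2*O*(3 + O) (N(O) = (2*O)*(3 + O) = 2*O*(3 + O))
G(j) = -1 - 21*j
o(n) = 126 (o(n) = -1/2*(-252) = 126)
c(m, x) = -56/3 (c(m, x) = -2*4*(3 + 4)/3 = -2*4*7/3 = -1/3*56 = -56/3)
(87135 - o(G(9))) - c(Z(22), -57) = (87135 - 1*126) - 1*(-56/3) = (87135 - 126) + 56/3 = 87009 + 56/3 = 261083/3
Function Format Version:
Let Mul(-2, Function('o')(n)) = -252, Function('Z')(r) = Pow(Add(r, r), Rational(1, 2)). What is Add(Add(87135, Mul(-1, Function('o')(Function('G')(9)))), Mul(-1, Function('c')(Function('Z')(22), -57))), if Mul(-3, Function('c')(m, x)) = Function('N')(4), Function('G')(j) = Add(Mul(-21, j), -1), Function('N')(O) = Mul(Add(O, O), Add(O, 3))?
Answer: Rational(261083, 3) ≈ 87028.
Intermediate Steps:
Function('Z')(r) = Mul(Pow(2, Rational(1, 2)), Pow(r, Rational(1, 2))) (Function('Z')(r) = Pow(Mul(2, r), Rational(1, 2)) = Mul(Pow(2, Rational(1, 2)), Pow(r, Rational(1, 2))))
Function('N')(O) = Mul(2, O, Add(3, O)) (Function('N')(O) = Mul(Mul(2, O), Add(3, O)) = Mul(2, O, Add(3, O)))
Function('G')(j) = Add(-1, Mul(-21, j))
Function('o')(n) = 126 (Function('o')(n) = Mul(Rational(-1, 2), -252) = 126)
Function('c')(m, x) = Rational(-56, 3) (Function('c')(m, x) = Mul(Rational(-1, 3), Mul(2, 4, Add(3, 4))) = Mul(Rational(-1, 3), Mul(2, 4, 7)) = Mul(Rational(-1, 3), 56) = Rational(-56, 3))
Add(Add(87135, Mul(-1, Function('o')(Function('G')(9)))), Mul(-1, Function('c')(Function('Z')(22), -57))) = Add(Add(87135, Mul(-1, 126)), Mul(-1, Rational(-56, 3))) = Add(Add(87135, -126), Rational(56, 3)) = Add(87009, Rational(56, 3)) = Rational(261083, 3)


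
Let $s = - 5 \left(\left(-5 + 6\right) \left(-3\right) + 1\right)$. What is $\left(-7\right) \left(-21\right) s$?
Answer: $1470$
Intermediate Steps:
$s = 10$ ($s = - 5 \left(1 \left(-3\right) + 1\right) = - 5 \left(-3 + 1\right) = \left(-5\right) \left(-2\right) = 10$)
$\left(-7\right) \left(-21\right) s = \left(-7\right) \left(-21\right) 10 = 147 \cdot 10 = 1470$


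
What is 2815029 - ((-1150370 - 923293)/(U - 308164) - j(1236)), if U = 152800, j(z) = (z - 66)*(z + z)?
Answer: 295567355751/51788 ≈ 5.7073e+6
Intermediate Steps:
j(z) = 2*z*(-66 + z) (j(z) = (-66 + z)*(2*z) = 2*z*(-66 + z))
2815029 - ((-1150370 - 923293)/(U - 308164) - j(1236)) = 2815029 - ((-1150370 - 923293)/(152800 - 308164) - 2*1236*(-66 + 1236)) = 2815029 - (-2073663/(-155364) - 2*1236*1170) = 2815029 - (-2073663*(-1/155364) - 1*2892240) = 2815029 - (691221/51788 - 2892240) = 2815029 - 1*(-149782633899/51788) = 2815029 + 149782633899/51788 = 295567355751/51788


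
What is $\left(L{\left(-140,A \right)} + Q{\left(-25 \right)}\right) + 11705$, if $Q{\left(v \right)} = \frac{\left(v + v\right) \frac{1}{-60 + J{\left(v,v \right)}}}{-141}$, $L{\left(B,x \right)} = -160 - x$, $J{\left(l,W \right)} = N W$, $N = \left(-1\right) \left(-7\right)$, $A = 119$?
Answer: $\frac{75720092}{6627} \approx 11426.0$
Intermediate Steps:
$N = 7$
$J{\left(l,W \right)} = 7 W$
$Q{\left(v \right)} = - \frac{2 v}{141 \left(-60 + 7 v\right)}$ ($Q{\left(v \right)} = \frac{\left(v + v\right) \frac{1}{-60 + 7 v}}{-141} = \frac{2 v}{-60 + 7 v} \left(- \frac{1}{141}\right) = - \frac{2 v}{141 \left(-60 + 7 v\right)}$)
$\left(L{\left(-140,A \right)} + Q{\left(-25 \right)}\right) + 11705 = \left(\left(-160 - 119\right) - - \frac{50}{-8460 + 987 \left(-25\right)}\right) + 11705 = \left(\left(-160 - 119\right) - - \frac{50}{-8460 - 24675}\right) + 11705 = \left(-279 - - \frac{50}{-33135}\right) + 11705 = \left(-279 - \left(-50\right) \left(- \frac{1}{33135}\right)\right) + 11705 = \left(-279 - \frac{10}{6627}\right) + 11705 = - \frac{1848943}{6627} + 11705 = \frac{75720092}{6627}$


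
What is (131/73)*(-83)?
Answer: -10873/73 ≈ -148.95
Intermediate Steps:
(131/73)*(-83) = -10873/73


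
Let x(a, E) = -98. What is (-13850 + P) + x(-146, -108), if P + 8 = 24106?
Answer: 10150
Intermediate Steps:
P = 24098 (P = -8 + 24106 = 24098)
(-13850 + P) + x(-146, -108) = (-13850 + 24098) - 98 = 10248 - 98 = 10150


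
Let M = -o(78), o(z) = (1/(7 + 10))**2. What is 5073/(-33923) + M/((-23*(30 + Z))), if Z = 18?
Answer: -1618537165/10823336688 ≈ -0.14954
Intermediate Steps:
o(z) = 1/289 (o(z) = (1/17)**2 = 1/289)
M = -1/289 (M = -1*1/289 = -1/289 ≈ -0.0034602)
5073/(-33923) + M/((-23*(30 + Z))) = 5073/(-33923) - (-1/(23*(30 + 18)))/289 = 5073*(-1/33923) - 1/(289*((-23*48))) = -5073/33923 - 1/289/(-1104) = -5073/33923 - 1/289*(-1/1104) = -5073/33923 + 1/319056 = -1618537165/10823336688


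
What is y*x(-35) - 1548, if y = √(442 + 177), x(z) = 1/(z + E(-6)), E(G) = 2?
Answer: -1548 - √619/33 ≈ -1548.8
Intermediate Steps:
x(z) = 1/(2 + z) (x(z) = 1/(z + 2) = 1/(2 + z))
y = √619 ≈ 24.880
y*x(-35) - 1548 = √619/(2 - 35) - 1548 = √619/(-33) - 1548 = √619*(-1/33) - 1548 = -√619/33 - 1548 = -1548 - √619/33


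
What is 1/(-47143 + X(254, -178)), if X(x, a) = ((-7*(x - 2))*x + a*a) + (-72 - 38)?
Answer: -1/463625 ≈ -2.1569e-6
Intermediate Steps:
X(x, a) = -110 + a² + x*(14 - 7*x) (X(x, a) = ((-7*(-2 + x))*x + a²) - 110 = ((14 - 7*x)*x + a²) - 110 = (x*(14 - 7*x) + a²) - 110 = (a² + x*(14 - 7*x)) - 110 = -110 + a² + x*(14 - 7*x))
1/(-47143 + X(254, -178)) = 1/(-47143 + (-110 + (-178)² - 7*254² + 14*254)) = 1/(-47143 + (-110 + 31684 - 7*64516 + 3556)) = 1/(-47143 + (-110 + 31684 - 451612 + 3556)) = 1/(-47143 - 416482) = 1/(-463625) = -1/463625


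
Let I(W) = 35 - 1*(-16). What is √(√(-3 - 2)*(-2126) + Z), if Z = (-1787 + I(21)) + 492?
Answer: √(-1244 - 2126*I*√5) ≈ 42.837 - 55.489*I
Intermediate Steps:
I(W) = 51 (I(W) = 35 + 16 = 51)
Z = -1244 (Z = (-1787 + 51) + 492 = -1736 + 492 = -1244)
√(√(-3 - 2)*(-2126) + Z) = √(√(-3 - 2)*(-2126) - 1244) = √(√(-5)*(-2126) - 1244) = √((I*√5)*(-2126) - 1244) = √(-2126*I*√5 - 1244) = √(-1244 - 2126*I*√5)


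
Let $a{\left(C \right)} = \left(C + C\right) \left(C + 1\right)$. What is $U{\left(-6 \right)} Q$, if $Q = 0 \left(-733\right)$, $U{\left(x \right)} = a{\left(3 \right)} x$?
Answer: $0$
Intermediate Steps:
$a{\left(C \right)} = 2 C \left(1 + C\right)$
$U{\left(x \right)} = 24 x$ ($U{\left(x \right)} = 2 \cdot 3 \left(1 + 3\right) x = 2 \cdot 3 \cdot 4 x = 24 x$)
$Q = 0$
$U{\left(-6 \right)} Q = 24 \left(-6\right) 0 = \left(-144\right) 0 = 0$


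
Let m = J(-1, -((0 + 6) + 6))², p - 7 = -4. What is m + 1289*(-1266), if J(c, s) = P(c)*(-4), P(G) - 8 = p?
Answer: -1629938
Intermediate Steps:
p = 3 (p = 7 - 4 = 3)
P(G) = 11 (P(G) = 8 + 3 = 11)
J(c, s) = -44 (J(c, s) = 11*(-4) = -44)
m = 1936 (m = (-44)² = 1936)
m + 1289*(-1266) = 1936 + 1289*(-1266) = 1936 - 1631874 = -1629938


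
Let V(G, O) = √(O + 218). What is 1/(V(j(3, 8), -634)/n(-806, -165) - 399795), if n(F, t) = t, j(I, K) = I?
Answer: -10884418875/4351536244131041 + 660*I*√26/4351536244131041 ≈ -2.5013e-6 + 7.7337e-13*I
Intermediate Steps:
V(G, O) = √(218 + O)
1/(V(j(3, 8), -634)/n(-806, -165) - 399795) = 1/(√(218 - 634)/(-165) - 399795) = 1/(√(-416)*(-1/165) - 399795) = 1/((4*I*√26)*(-1/165) - 399795) = 1/(-4*I*√26/165 - 399795) = 1/(-399795 - 4*I*√26/165)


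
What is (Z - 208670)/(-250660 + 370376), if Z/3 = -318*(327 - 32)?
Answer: -122525/29929 ≈ -4.0939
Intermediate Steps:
Z = -281430 (Z = 3*(-318*(327 - 32)) = 3*(-318*295) = 3*(-93810) = -281430)
(Z - 208670)/(-250660 + 370376) = (-281430 - 208670)/(-250660 + 370376) = -490100/119716 = -490100*1/119716 = -122525/29929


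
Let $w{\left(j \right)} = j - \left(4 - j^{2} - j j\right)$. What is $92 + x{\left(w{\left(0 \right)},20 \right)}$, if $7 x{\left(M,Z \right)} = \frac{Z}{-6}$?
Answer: $\frac{1922}{21} \approx 91.524$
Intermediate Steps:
$w{\left(j \right)} = -4 + j + 2 j^{2}$ ($w{\left(j \right)} = j + \left(\left(j^{2} + j^{2}\right) - 4\right) = j + \left(2 j^{2} - 4\right) = j + \left(-4 + 2 j^{2}\right) = -4 + j + 2 j^{2}$)
$x{\left(M,Z \right)} = - \frac{Z}{42}$ ($x{\left(M,Z \right)} = \frac{Z \frac{1}{-6}}{7} = \frac{Z \left(- \frac{1}{6}\right)}{7} = \frac{\left(- \frac{1}{6}\right) Z}{7} = - \frac{Z}{42}$)
$92 + x{\left(w{\left(0 \right)},20 \right)} = 92 - \frac{10}{21} = \frac{1922}{21}$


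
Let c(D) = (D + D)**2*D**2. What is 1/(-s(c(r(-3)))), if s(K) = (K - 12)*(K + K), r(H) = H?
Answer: -1/202176 ≈ -4.9462e-6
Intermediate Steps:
c(D) = 4*D**4 (c(D) = (2*D)**2*D**2 = (4*D**2)*D**2 = 4*D**4)
s(K) = 2*K*(-12 + K) (s(K) = (-12 + K)*(2*K) = 2*K*(-12 + K))
1/(-s(c(r(-3)))) = 1/(-2*4*(-3)**4*(-12 + 4*(-3)**4)) = 1/(-2*4*81*(-12 + 4*81)) = 1/(-2*324*(-12 + 324)) = 1/(-2*324*312) = 1/(-1*202176) = 1/(-202176) = -1/202176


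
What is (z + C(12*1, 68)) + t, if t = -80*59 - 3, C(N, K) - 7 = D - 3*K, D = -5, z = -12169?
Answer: -17094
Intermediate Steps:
C(N, K) = 2 - 3*K (C(N, K) = 7 + (-5 - 3*K) = 2 - 3*K)
t = -4723 (t = -4720 - 3 = -4723)
(z + C(12*1, 68)) + t = (-12169 + (2 - 3*68)) - 4723 = (-12169 + (2 - 204)) - 4723 = (-12169 - 202) - 4723 = -12371 - 4723 = -17094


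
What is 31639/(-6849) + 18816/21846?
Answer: -93719135/24937209 ≈ -3.7582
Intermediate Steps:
31639/(-6849) + 18816/21846 = 31639*(-1/6849) + 18816*(1/21846) = -31639/6849 + 3136/3641 = -93719135/24937209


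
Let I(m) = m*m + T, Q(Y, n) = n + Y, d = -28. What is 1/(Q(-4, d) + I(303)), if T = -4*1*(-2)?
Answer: 1/91785 ≈ 1.0895e-5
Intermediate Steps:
Q(Y, n) = Y + n
T = 8 (T = -4*(-2) = 8)
I(m) = 8 + m² (I(m) = m*m + 8 = m² + 8 = 8 + m²)
1/(Q(-4, d) + I(303)) = 1/((-4 - 28) + (8 + 303²)) = 1/(-32 + (8 + 91809)) = 1/(-32 + 91817) = 1/91785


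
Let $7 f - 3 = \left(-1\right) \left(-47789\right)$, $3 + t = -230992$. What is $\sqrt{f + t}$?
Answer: $\frac{i \sqrt{10984211}}{7} \approx 473.46 i$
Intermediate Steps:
$t = -230995$ ($t = -3 - 230992 = -230995$)
$f = \frac{47792}{7}$ ($f = \frac{3}{7} + \frac{\left(-1\right) \left(-47789\right)}{7} = \frac{3}{7} + \frac{1}{7} \cdot 47789 = \frac{3}{7} + 6827 = \frac{47792}{7} \approx 6827.4$)
$\sqrt{f + t} = \sqrt{\frac{47792}{7} - 230995} = \sqrt{- \frac{1569173}{7}} = \frac{i \sqrt{10984211}}{7}$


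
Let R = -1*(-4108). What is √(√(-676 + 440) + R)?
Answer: √(4108 + 2*I*√59) ≈ 64.094 + 0.12*I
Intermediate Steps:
R = 4108
√(√(-676 + 440) + R) = √(√(-676 + 440) + 4108) = √(√(-236) + 4108) = √(2*I*√59 + 4108) = √(4108 + 2*I*√59)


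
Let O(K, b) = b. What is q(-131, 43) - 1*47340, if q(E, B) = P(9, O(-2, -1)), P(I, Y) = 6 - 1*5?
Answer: -47339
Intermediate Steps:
P(I, Y) = 1 (P(I, Y) = 6 - 5 = 1)
q(E, B) = 1
q(-131, 43) - 1*47340 = 1 - 1*47340 = 1 - 47340 = -47339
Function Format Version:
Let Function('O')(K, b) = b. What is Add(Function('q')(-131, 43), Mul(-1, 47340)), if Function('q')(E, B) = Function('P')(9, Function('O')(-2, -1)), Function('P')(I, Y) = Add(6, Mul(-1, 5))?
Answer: -47339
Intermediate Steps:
Function('P')(I, Y) = 1 (Function('P')(I, Y) = Add(6, -5) = 1)
Function('q')(E, B) = 1
Add(Function('q')(-131, 43), Mul(-1, 47340)) = Add(1, Mul(-1, 47340)) = Add(1, -47340) = -47339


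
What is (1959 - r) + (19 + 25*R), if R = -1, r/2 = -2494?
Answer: 6941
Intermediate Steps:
r = -4988 (r = 2*(-2494) = -4988)
(1959 - r) + (19 + 25*R) = (1959 - 1*(-4988)) + (19 + 25*(-1)) = (1959 + 4988) + (19 - 25) = 6947 - 6 = 6941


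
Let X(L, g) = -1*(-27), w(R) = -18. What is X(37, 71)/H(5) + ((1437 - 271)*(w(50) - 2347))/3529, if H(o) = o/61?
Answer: -7975687/17645 ≈ -452.01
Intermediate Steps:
H(o) = o/61 (H(o) = o*(1/61) = o/61)
X(L, g) = 27
X(37, 71)/H(5) + ((1437 - 271)*(w(50) - 2347))/3529 = 27/(((1/61)*5)) + ((1437 - 271)*(-18 - 2347))/3529 = 27/(5/61) + (1166*(-2365))*(1/3529) = 27*(61/5) - 2757590*1/3529 = 1647/5 - 2757590/3529 = -7975687/17645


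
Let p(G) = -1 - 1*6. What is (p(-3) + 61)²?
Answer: 2916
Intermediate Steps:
p(G) = -7 (p(G) = -1 - 6 = -7)
(p(-3) + 61)² = (-7 + 61)² = 54² = 2916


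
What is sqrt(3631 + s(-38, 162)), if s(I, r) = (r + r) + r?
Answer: sqrt(4117) ≈ 64.164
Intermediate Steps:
s(I, r) = 3*r (s(I, r) = 2*r + r = 3*r)
sqrt(3631 + s(-38, 162)) = sqrt(3631 + 3*162) = sqrt(3631 + 486) = sqrt(4117)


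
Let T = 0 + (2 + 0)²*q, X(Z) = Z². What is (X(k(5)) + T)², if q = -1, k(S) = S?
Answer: 441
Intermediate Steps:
T = -4 (T = 0 + (2 + 0)²*(-1) = 0 + 2²*(-1) = 0 + 4*(-1) = 0 - 4 = -4)
(X(k(5)) + T)² = (5² - 4)² = (25 - 4)² = 21² = 441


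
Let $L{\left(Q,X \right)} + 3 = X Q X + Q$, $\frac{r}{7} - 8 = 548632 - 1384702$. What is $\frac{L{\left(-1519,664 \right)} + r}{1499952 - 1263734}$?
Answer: $- \frac{337787490}{118109} \approx -2860.0$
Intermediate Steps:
$r = -5852434$ ($r = 56 + 7 \left(548632 - 1384702\right) = 56 + 7 \left(-836070\right) = 56 - 5852490 = -5852434$)
$L{\left(Q,X \right)} = -3 + Q + Q X^{2}$ ($L{\left(Q,X \right)} = -3 + \left(X Q X + Q\right) = -3 + \left(Q X X + Q\right) = -3 + \left(Q X^{2} + Q\right) = -3 + \left(Q + Q X^{2}\right) = -3 + Q + Q X^{2}$)
$\frac{L{\left(-1519,664 \right)} + r}{1499952 - 1263734} = \frac{\left(-3 - 1519 - 1519 \cdot 664^{2}\right) - 5852434}{1499952 - 1263734} = \frac{\left(-3 - 1519 - 669721024\right) - 5852434}{236218} = \left(\left(-3 - 1519 - 669721024\right) - 5852434\right) \frac{1}{236218} = \left(-669722546 - 5852434\right) \frac{1}{236218} = \left(-675574980\right) \frac{1}{236218} = - \frac{337787490}{118109}$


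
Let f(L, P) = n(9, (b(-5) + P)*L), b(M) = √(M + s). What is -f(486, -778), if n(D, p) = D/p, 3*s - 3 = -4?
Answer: 389/16342812 + I*√3/24514218 ≈ 2.3803e-5 + 7.0655e-8*I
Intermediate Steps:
s = -⅓ (s = 1 + (⅓)*(-4) = 1 - 4/3 = -⅓ ≈ -0.33333)
b(M) = √(-⅓ + M) (b(M) = √(M - ⅓) = √(-⅓ + M))
f(L, P) = 9/(L*(P + 4*I*√3/3)) (f(L, P) = 9/(((√(-3 + 9*(-5))/3 + P)*L)) = 9/(((√(-3 - 45)/3 + P)*L)) = 9/(((√(-48)/3 + P)*L)) = 9/((((4*I*√3)/3 + P)*L)) = 9/(((4*I*√3/3 + P)*L)) = 9/(((P + 4*I*√3/3)*L)) = 9/((L*(P + 4*I*√3/3))) = 9*(1/(L*(P + 4*I*√3/3))) = 9/(L*(P + 4*I*√3/3)))
-f(486, -778) = -27/(486*(3*(-778) + 4*I*√3)) = -27/(486*(-2334 + 4*I*√3)) = -1/(18*(-2334 + 4*I*√3))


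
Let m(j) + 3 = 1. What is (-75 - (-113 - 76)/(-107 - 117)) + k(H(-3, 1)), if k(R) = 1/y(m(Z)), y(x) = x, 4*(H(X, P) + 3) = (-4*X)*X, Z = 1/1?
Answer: -2443/32 ≈ -76.344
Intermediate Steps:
Z = 1 (Z = 1*1 = 1)
m(j) = -2 (m(j) = -3 + 1 = -2)
H(X, P) = -3 - X**2 (H(X, P) = -3 + ((-4*X)*X)/4 = -3 + (-4*X**2)/4 = -3 - X**2)
k(R) = -1/2 (k(R) = 1/(-2) = -1/2)
(-75 - (-113 - 76)/(-107 - 117)) + k(H(-3, 1)) = (-75 - (-113 - 76)/(-107 - 117)) - 1/2 = (-75 - (-189)/(-224)) - 1/2 = (-75 - (-189)*(-1)/224) - 1/2 = (-75 - 1*27/32) - 1/2 = (-75 - 27/32) - 1/2 = -2427/32 - 1/2 = -2443/32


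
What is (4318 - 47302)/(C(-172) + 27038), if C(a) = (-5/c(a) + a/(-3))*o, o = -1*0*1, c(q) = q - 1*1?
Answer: -21492/13519 ≈ -1.5898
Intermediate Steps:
c(q) = -1 + q (c(q) = q - 1 = -1 + q)
o = 0 (o = 0*1 = 0)
C(a) = 0 (C(a) = (-5/(-1 + a) + a/(-3))*0 = (-5/(-1 + a) + a*(-1/3))*0 = (-5/(-1 + a) - a/3)*0 = 0)
(4318 - 47302)/(C(-172) + 27038) = (4318 - 47302)/(0 + 27038) = -42984/27038 = -42984*1/27038 = -21492/13519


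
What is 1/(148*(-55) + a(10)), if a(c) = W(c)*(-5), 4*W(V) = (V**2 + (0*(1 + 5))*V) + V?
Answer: -2/16555 ≈ -0.00012081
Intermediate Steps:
W(V) = V/4 + V**2/4 (W(V) = ((V**2 + (0*(1 + 5))*V) + V)/4 = ((V**2 + (0*6)*V) + V)/4 = ((V**2 + 0*V) + V)/4 = ((V**2 + 0) + V)/4 = (V**2 + V)/4 = (V + V**2)/4 = V/4 + V**2/4)
a(c) = -5*c*(1 + c)/4 (a(c) = (c*(1 + c)/4)*(-5) = -5*c*(1 + c)/4)
1/(148*(-55) + a(10)) = 1/(148*(-55) - 5/4*10*(1 + 10)) = 1/(-8140 - 5/4*10*11) = 1/(-8140 - 275/2) = 1/(-16555/2) = -2/16555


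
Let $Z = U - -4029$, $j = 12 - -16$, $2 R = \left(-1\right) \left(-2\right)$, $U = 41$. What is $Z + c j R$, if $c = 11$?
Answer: $4378$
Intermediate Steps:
$R = 1$ ($R = \frac{\left(-1\right) \left(-2\right)}{2} = \frac{1}{2} \cdot 2 = 1$)
$j = 28$ ($j = 12 + 16 = 28$)
$Z = 4070$ ($Z = 41 - -4029 = 41 + 4029 = 4070$)
$Z + c j R = 4070 + 11 \cdot 28 \cdot 1 = 4070 + 308 \cdot 1 = 4070 + 308 = 4378$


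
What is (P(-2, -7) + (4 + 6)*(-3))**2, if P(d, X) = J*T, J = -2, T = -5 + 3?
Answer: 676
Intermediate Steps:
T = -2
P(d, X) = 4 (P(d, X) = -2*(-2) = 4)
(P(-2, -7) + (4 + 6)*(-3))**2 = (4 + (4 + 6)*(-3))**2 = (4 + 10*(-3))**2 = (4 - 30)**2 = (-26)**2 = 676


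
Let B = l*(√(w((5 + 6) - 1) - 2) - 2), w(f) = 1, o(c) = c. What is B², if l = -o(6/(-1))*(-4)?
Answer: 1728 - 2304*I ≈ 1728.0 - 2304.0*I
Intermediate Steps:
l = -24 (l = -6/(-1)*(-4) = -6*(-1)*(-4) = -(-6)*(-4) = -1*24 = -24)
B = 48 - 24*I (B = -24*(√(1 - 2) - 2) = -24*(√(-1) - 2) = -24*(I - 2) = -24*(-2 + I) = 48 - 24*I ≈ 48.0 - 24.0*I)
B² = (48 - 24*I)²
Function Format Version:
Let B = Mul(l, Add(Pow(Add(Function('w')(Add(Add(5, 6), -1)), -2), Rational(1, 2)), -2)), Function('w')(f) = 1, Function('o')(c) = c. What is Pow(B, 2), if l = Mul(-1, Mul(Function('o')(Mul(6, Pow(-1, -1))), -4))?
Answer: Add(1728, Mul(-2304, I)) ≈ Add(1728.0, Mul(-2304.0, I))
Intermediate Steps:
l = -24 (l = Mul(-1, Mul(Mul(6, Pow(-1, -1)), -4)) = Mul(-1, Mul(Mul(6, -1), -4)) = Mul(-1, Mul(-6, -4)) = Mul(-1, 24) = -24)
B = Add(48, Mul(-24, I)) (B = Mul(-24, Add(Pow(Add(1, -2), Rational(1, 2)), -2)) = Mul(-24, Add(Pow(-1, Rational(1, 2)), -2)) = Mul(-24, Add(I, -2)) = Mul(-24, Add(-2, I)) = Add(48, Mul(-24, I)) ≈ Add(48.000, Mul(-24.000, I)))
Pow(B, 2) = Pow(Add(48, Mul(-24, I)), 2)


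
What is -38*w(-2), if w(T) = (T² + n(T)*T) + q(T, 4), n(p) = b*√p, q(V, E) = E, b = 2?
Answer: -304 + 152*I*√2 ≈ -304.0 + 214.96*I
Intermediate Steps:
n(p) = 2*√p
w(T) = 4 + T² + 2*T^(3/2) (w(T) = (T² + (2*√T)*T) + 4 = (T² + 2*T^(3/2)) + 4 = 4 + T² + 2*T^(3/2))
-38*w(-2) = -38*(4 + (-2)² + 2*(-2)^(3/2)) = -38*(4 + 4 + 2*(-2*I*√2)) = -38*(4 + 4 - 4*I*√2) = -38*(8 - 4*I*√2) = -304 + 152*I*√2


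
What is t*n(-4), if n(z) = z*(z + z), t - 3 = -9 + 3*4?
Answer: 192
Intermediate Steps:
t = 6 (t = 3 + (-9 + 3*4) = 3 + (-9 + 12) = 3 + 3 = 6)
n(z) = 2*z**2 (n(z) = z*(2*z) = 2*z**2)
t*n(-4) = 6*(2*(-4)**2) = 6*(2*16) = 6*32 = 192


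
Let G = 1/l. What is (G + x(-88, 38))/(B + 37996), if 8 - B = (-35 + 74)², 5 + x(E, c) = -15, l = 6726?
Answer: -134519/245384658 ≈ -0.00054820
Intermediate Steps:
x(E, c) = -20 (x(E, c) = -5 - 15 = -20)
G = 1/6726 ≈ 0.00014868
B = -1513 (B = 8 - (-35 + 74)² = 8 - 1*39² = 8 - 1*1521 = 8 - 1521 = -1513)
(G + x(-88, 38))/(B + 37996) = (1/6726 - 20)/(-1513 + 37996) = -134519/6726/36483 = -134519/6726*1/36483 = -134519/245384658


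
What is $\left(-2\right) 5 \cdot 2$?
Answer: $-20$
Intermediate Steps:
$\left(-2\right) 5 \cdot 2 = \left(-10\right) 2 = -20$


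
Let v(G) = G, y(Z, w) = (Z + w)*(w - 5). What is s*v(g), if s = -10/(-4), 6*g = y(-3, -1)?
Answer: 10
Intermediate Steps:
y(Z, w) = (-5 + w)*(Z + w) (y(Z, w) = (Z + w)*(-5 + w) = (-5 + w)*(Z + w))
g = 4 (g = ((-1)² - 5*(-3) - 5*(-1) - 3*(-1))/6 = (1 + 15 + 5 + 3)/6 = (⅙)*24 = 4)
s = 5/2 (s = -10*(-¼) = 5/2 ≈ 2.5000)
s*v(g) = (5/2)*4 = 10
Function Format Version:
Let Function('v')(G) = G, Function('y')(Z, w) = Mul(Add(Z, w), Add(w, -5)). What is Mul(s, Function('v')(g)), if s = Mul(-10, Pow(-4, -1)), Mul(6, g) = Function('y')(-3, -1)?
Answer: 10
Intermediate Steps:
Function('y')(Z, w) = Mul(Add(-5, w), Add(Z, w)) (Function('y')(Z, w) = Mul(Add(Z, w), Add(-5, w)) = Mul(Add(-5, w), Add(Z, w)))
g = 4 (g = Mul(Rational(1, 6), Add(Pow(-1, 2), Mul(-5, -3), Mul(-5, -1), Mul(-3, -1))) = Mul(Rational(1, 6), Add(1, 15, 5, 3)) = Mul(Rational(1, 6), 24) = 4)
s = Rational(5, 2) (s = Mul(-10, Rational(-1, 4)) = Rational(5, 2) ≈ 2.5000)
Mul(s, Function('v')(g)) = Mul(Rational(5, 2), 4) = 10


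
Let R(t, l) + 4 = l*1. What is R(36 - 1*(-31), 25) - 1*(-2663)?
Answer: 2684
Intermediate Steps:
R(t, l) = -4 + l (R(t, l) = -4 + l*1 = -4 + l)
R(36 - 1*(-31), 25) - 1*(-2663) = (-4 + 25) - 1*(-2663) = 21 + 2663 = 2684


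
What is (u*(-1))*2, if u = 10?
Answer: -20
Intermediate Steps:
(u*(-1))*2 = (10*(-1))*2 = -10*2 = -20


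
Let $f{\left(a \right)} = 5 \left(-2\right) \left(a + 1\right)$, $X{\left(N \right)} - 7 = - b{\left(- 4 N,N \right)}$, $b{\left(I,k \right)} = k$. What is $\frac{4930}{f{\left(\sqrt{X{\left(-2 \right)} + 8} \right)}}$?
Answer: $\frac{493}{16} - \frac{493 \sqrt{17}}{16} \approx -96.231$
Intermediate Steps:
$X{\left(N \right)} = 7 - N$
$f{\left(a \right)} = -10 - 10 a$ ($f{\left(a \right)} = - 10 \left(1 + a\right) = -10 - 10 a$)
$\frac{4930}{f{\left(\sqrt{X{\left(-2 \right)} + 8} \right)}} = \frac{4930}{-10 - 10 \sqrt{\left(7 - -2\right) + 8}} = \frac{4930}{-10 - 10 \sqrt{\left(7 + 2\right) + 8}} = \frac{4930}{-10 - 10 \sqrt{9 + 8}} = \frac{4930}{-10 - 10 \sqrt{17}}$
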